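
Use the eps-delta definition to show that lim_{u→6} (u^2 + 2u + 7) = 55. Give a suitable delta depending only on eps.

Let eps > 0 be given. We want delta > 0 such that 0 < |u − 6| < delta implies |(u^2 + 2u + 7) − 55| < eps.
(u^2 + 2u + 7) − 55 = u^2 + 2u - 48 = (u − 6)(u + 8).
So |(u^2 + 2u + 7) − 55| = |u − 6|·|u + 8|.
Assume first that |u − 6| < 1, so |u| < 7. Then |u + 8| ≤ 7 + 8 = 15.
Hence |(u^2 + 2u + 7) − 55| ≤ 15|u − 6| < eps provided |u − 6| < eps/15.
Choosing delta = min(1, eps/15) ensures both conditions, hence |(u^2 + 2u + 7) − 55| < eps.

delta = min(1, eps/15)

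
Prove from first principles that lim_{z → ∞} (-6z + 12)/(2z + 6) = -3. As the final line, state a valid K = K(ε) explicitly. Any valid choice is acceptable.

K = 15/ε

Suppose ε > 0. We seek K > 0 such that z > K implies |(-6z + 12)/(2z + 6) + 3| < ε.
(-6z + 12)/(2z + 6) + 3 = (2(-6z + 12) − (-6)(2z + 6)) / (2(2z + 6)) = 60/(2(2z + 6)).
For z > 0 we have 2z + 6 > 2z, so |(-6z + 12)/(2z + 6) + 3| = 60/(2(2z + 6)) < 60/(2·2z) = 15/z.
Thus |(-6z + 12)/(2z + 6) + 3| < ε whenever z > 15/ε.
Take K = 15/ε. If z > K then |(-6z + 12)/(2z + 6) + 3| < 15/z < ε.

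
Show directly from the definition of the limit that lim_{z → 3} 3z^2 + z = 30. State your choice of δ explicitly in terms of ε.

Let ε > 0. We want δ > 0 such that 0 < |z − 3| < δ implies |(3z^2 + z) − 30| < ε.
(3z^2 + z) − 30 = 3z^2 + z - 30 = (z − 3)(3z + 10).
So |(3z^2 + z) − 30| = |z − 3|·|3z + 10|.
Assume first that |z − 3| < 1, so |z| < 4. Then |3z + 10| ≤ 3·4 + 10 = 22.
Hence |(3z^2 + z) − 30| ≤ 22|z − 3| < ε provided |z − 3| < ε/22.
Choosing δ = min(1, ε/22) ensures both conditions, hence |(3z^2 + z) − 30| < ε.

δ = min(1, ε/22)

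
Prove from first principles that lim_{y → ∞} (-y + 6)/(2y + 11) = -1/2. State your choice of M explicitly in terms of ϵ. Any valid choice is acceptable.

M = (23/4)/ϵ

Let ϵ > 0 be given. We seek M > 0 such that y > M implies |(-y + 6)/(2y + 11) + 1/2| < ϵ.
(-y + 6)/(2y + 11) + 1/2 = (2(-y + 6) − (-1)(2y + 11)) / (2(2y + 11)) = 23/(2(2y + 11)).
For y > 0 we have 2y + 11 > 2y, so |(-y + 6)/(2y + 11) + 1/2| = 23/(2(2y + 11)) < 23/(2·2y) = (23/4)/y.
Thus |(-y + 6)/(2y + 11) + 1/2| < ϵ whenever y > (23/4)/ϵ.
Take M = (23/4)/ϵ. If y > M then |(-y + 6)/(2y + 11) + 1/2| < (23/4)/y < ϵ.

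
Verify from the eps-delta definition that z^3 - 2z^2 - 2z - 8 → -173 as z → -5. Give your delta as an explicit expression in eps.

delta = min(1, eps/111)

Let eps > 0. We want delta > 0 such that 0 < |z + 5| < delta implies |(z^3 - 2z^2 - 2z - 8) + 173| < eps.
(z^3 - 2z^2 - 2z - 8) + 173 = z^3 - 2z^2 - 2z + 165 = (z + 5)(z^2 - 7z + 33).
So |(z^3 - 2z^2 - 2z - 8) + 173| = |z + 5|·|z^2 - 7z + 33|.
Assume first that |z + 5| < 1, so |z| < 6. Then |z^2 - 7z + 33| ≤ 6^2 + 7·6 + 33 = 111.
Hence |(z^3 - 2z^2 - 2z - 8) + 173| ≤ 111|z + 5| < eps provided |z + 5| < eps/111.
Take delta = min(1, eps/111). Then 0 < |z + 5| < delta gives both |z + 5| < 1 and |z + 5| < eps/111, so |(z^3 - 2z^2 - 2z - 8) + 173| < eps.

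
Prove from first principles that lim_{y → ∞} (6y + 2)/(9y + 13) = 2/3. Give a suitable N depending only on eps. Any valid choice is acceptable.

Let eps > 0 be given. We seek N > 0 such that y > N implies |(6y + 2)/(9y + 13) − (2/3)| < eps.
(6y + 2)/(9y + 13) − (2/3) = (9(6y + 2) − 6(9y + 13)) / (9(9y + 13)) = -60/(9(9y + 13)).
For y > 0 we have 9y + 13 > 9y, so |(6y + 2)/(9y + 13) − (2/3)| = 60/(9(9y + 13)) < 60/(9·9y) = (20/27)/y.
Thus |(6y + 2)/(9y + 13) − (2/3)| < eps whenever y > (20/27)/eps.
Take N = (20/27)/eps. If y > N then |(6y + 2)/(9y + 13) − (2/3)| < (20/27)/y < eps.

N = (20/27)/eps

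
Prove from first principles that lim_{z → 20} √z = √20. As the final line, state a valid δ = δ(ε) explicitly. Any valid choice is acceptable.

Fix ε > 0. We want δ > 0 such that 0 < |z − 20| < δ implies |√z − √20| < ε.
Multiplying by the conjugate, |√z − √20| = |z − 20|/(√z + √20).
Restrict δ ≤ 20 so that |z − 20| < 20 forces z > 0, and then √z + √20 > √20.
Hence |√z − √20| < |z − 20|/√20, which is < ε once |z − 20| < √20·ε.
Take δ = min(20, √20·ε). If 0 < |z − 20| < δ then z > 0 and |√z − √20| < |z − 20|/√20 < ε.

δ = min(20, √20·ε)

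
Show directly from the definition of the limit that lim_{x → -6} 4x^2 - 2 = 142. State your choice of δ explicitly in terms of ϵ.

Fix ϵ > 0. We want δ > 0 such that 0 < |x + 6| < δ implies |(4x^2 - 2) − 142| < ϵ.
(4x^2 - 2) − 142 = 4x^2 - 144 = (x + 6)(4x - 24).
So |(4x^2 - 2) − 142| = |x + 6|·|4x - 24|.
Assume first that |x + 6| < 1, so |x| < 7. Then |4x - 24| ≤ 4·7 + 24 = 52.
Hence |(4x^2 - 2) − 142| ≤ 52|x + 6| < ϵ provided |x + 6| < ϵ/52.
Take δ = min(1, ϵ/52). Then 0 < |x + 6| < δ gives both |x + 6| < 1 and |x + 6| < ϵ/52, so |(4x^2 - 2) − 142| < ϵ.

δ = min(1, ϵ/52)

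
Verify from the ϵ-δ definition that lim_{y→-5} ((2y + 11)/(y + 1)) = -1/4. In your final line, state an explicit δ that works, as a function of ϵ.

Let ϵ > 0 be given. We want δ > 0 with 0 < |y + 5| < δ ⇒ |(2y + 11)/(y + 1) + 1/4| < ϵ.
Combining over a common denominator, (2y + 11)/(y + 1) + 1/4 = [(2y + 11)·(-4) − 1·(y + 1)] / [(-4)·(y + 1)] = -9(y + 5) / ((-4)(y + 1)).
So |(2y + 11)/(y + 1) + 1/4| = 9|y + 5| / (4·|y + 1|).
Require δ ≤ 2, so |y + 1| ≥ |-4| − |y + 5| > 4 − 2 = 2.
Hence |(2y + 11)/(y + 1) + 1/4| < 9|y + 5|/(4·2) = (9/8)|y + 5|, which is < ϵ once |y + 5| < (8/9)ϵ.
Take δ = min(2, (8/9)ϵ). Then 0 < |y + 5| < δ forces both bounds, so |(2y + 11)/(y + 1) + 1/4| < ϵ.

δ = min(2, (8/9)ϵ)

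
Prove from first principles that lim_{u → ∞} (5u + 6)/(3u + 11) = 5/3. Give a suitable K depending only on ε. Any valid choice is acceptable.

K = (37/9)/ε

Let ε > 0 be given. We seek K > 0 such that u > K implies |(5u + 6)/(3u + 11) − (5/3)| < ε.
(5u + 6)/(3u + 11) − (5/3) = (3(5u + 6) − 5(3u + 11)) / (3(3u + 11)) = -37/(3(3u + 11)).
For u > 0 we have 3u + 11 > 3u, so |(5u + 6)/(3u + 11) − (5/3)| = 37/(3(3u + 11)) < 37/(3·3u) = (37/9)/u.
Thus |(5u + 6)/(3u + 11) − (5/3)| < ε whenever u > (37/9)/ε.
Take K = (37/9)/ε. If u > K then |(5u + 6)/(3u + 11) − (5/3)| < (37/9)/u < ε.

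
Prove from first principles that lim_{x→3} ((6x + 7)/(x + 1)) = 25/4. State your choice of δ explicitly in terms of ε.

δ = min(2, 8ε)

Fix ε > 0. We want δ > 0 with 0 < |x − 3| < δ ⇒ |(6x + 7)/(x + 1) − (25/4)| < ε.
Combining over a common denominator, (6x + 7)/(x + 1) − (25/4) = [(6x + 7)·4 − 25·(x + 1)] / [4·(x + 1)] = -1(x − 3) / (4(x + 1)).
So |(6x + 7)/(x + 1) − (25/4)| = |x − 3| / (4·|x + 1|).
Restrict δ ≤ 2. Then |x − 3| < 2 gives |x + 1| = |(x − 3) + 4| ≥ 4 − 2 = 2.
Hence |(6x + 7)/(x + 1) − (25/4)| < |x − 3|/(4·2) = (1/8)|x − 3|, which is < ε once |x − 3| < 8ε.
Take δ = min(2, 8ε). Then 0 < |x − 3| < δ forces both bounds, so |(6x + 7)/(x + 1) − (25/4)| < ε.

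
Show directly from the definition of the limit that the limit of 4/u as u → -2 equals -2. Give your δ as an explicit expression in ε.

δ = min(1, (1/2)ε)

Let ε > 0. We seek δ > 0 such that 0 < |u + 2| < δ implies |4/u + 2| < ε.
|4/u + 2| = 4·|-2 − u|/(2·|u|) = 4|u + 2|/(2|u|).
Require δ ≤ 1 so that |u| > 2 − 1 = 1, hence 2|u| > 2.
Then |4/u + 2| < 4|u + 2|/2, which is < ε when |u + 2| < (1/2)ε.
Take δ = min(1, (1/2)ε). Then 0 < |u + 2| < δ gives both |u + 2| < 1 and |u + 2| < (1/2)ε, so |4/u + 2| < ε.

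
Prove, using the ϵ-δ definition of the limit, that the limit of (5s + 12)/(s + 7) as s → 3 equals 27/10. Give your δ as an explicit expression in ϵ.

Let ϵ > 0. We want δ > 0 with 0 < |s − 3| < δ ⇒ |(5s + 12)/(s + 7) − (27/10)| < ϵ.
Combining over a common denominator, (5s + 12)/(s + 7) − (27/10) = [(5s + 12)·10 − 27·(s + 7)] / [10·(s + 7)] = 23(s − 3) / (10(s + 7)).
So |(5s + 12)/(s + 7) − (27/10)| = 23|s − 3| / (10·|s + 7|).
Restrict δ ≤ 5. Then |s − 3| < 5 gives |s + 7| = |(s − 3) + 10| ≥ 10 − 5 = 5.
Hence |(5s + 12)/(s + 7) − (27/10)| < 23|s − 3|/(10·5) = (23/50)|s − 3|, which is < ϵ once |s − 3| < (50/23)ϵ.
Take δ = min(5, (50/23)ϵ). Then 0 < |s − 3| < δ forces both bounds, so |(5s + 12)/(s + 7) − (27/10)| < ϵ.

δ = min(5, (50/23)ϵ)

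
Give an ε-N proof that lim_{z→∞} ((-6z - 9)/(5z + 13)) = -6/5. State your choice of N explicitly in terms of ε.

N = (33/25)/ε

Let ε > 0 be given. We seek N > 0 such that z > N implies |(-6z - 9)/(5z + 13) + 6/5| < ε.
(-6z - 9)/(5z + 13) + 6/5 = (5(-6z - 9) − (-6)(5z + 13)) / (5(5z + 13)) = 33/(5(5z + 13)).
For z > 0 we have 5z + 13 > 5z, so |(-6z - 9)/(5z + 13) + 6/5| = 33/(5(5z + 13)) < 33/(5·5z) = (33/25)/z.
Thus |(-6z - 9)/(5z + 13) + 6/5| < ε whenever z > (33/25)/ε.
Take N = (33/25)/ε. If z > N then |(-6z - 9)/(5z + 13) + 6/5| < (33/25)/z < ε.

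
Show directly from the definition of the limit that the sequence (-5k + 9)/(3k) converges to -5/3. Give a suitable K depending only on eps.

Fix eps > 0. For k ≥ 1, |(-5k + 9)/(3k) + 5/3| = |27|/(3(3k)) = 27/(3(3k)).
Since 3k ≥ 3k for k ≥ 1, this is ≤ 27/(3·3k) = 3/k.
So |(-5k + 9)/(3k) + 5/3| < eps whenever k > 3/eps.
Take K = 3/eps. If k > K then |(-5k + 9)/(3k) + 5/3| ≤ 3/k < eps.

K = 3/eps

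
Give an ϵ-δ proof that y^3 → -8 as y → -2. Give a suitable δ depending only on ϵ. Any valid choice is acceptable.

δ = min(1, ϵ/19)

Let ϵ > 0. We seek δ > 0 with 0 < |y + 2| < δ ⇒ |y^3 + 8| < ϵ.
Factor: y^3 + 8 = (y + 2)(y^2 - 2y + 4), so |y^3 + 8| = |y + 2|·|y^2 - 2y + 4|.
Impose δ ≤ 1 so that |y| < 3; then |y^2 - 2y + 4| ≤ 19.
Hence |y^3 + 8| ≤ 19|y + 2|, which is < ϵ once |y + 2| < ϵ/19.
Take δ = min(1, ϵ/19). If 0 < |y + 2| < δ then both bounds hold and |y^3 + 8| ≤ 19|y + 2| < 19·(ϵ/19) = ϵ.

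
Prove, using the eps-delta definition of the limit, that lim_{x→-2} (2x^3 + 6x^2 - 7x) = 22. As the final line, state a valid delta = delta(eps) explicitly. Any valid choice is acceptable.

Let eps > 0 be given. We want delta > 0 such that 0 < |x + 2| < delta implies |(2x^3 + 6x^2 - 7x) − 22| < eps.
(2x^3 + 6x^2 - 7x) − 22 = 2x^3 + 6x^2 - 7x - 22 = (x + 2)(2x^2 + 2x - 11).
So |(2x^3 + 6x^2 - 7x) − 22| = |x + 2|·|2x^2 + 2x - 11|.
Assume first that |x + 2| < 1, so |x| < 3. Then |2x^2 + 2x - 11| ≤ 2·3^2 + 2·3 + 11 = 35.
Hence |(2x^3 + 6x^2 - 7x) − 22| ≤ 35|x + 2| < eps provided |x + 2| < eps/35.
Choosing delta = min(1, eps/35) ensures both conditions, hence |(2x^3 + 6x^2 - 7x) − 22| < eps.

delta = min(1, eps/35)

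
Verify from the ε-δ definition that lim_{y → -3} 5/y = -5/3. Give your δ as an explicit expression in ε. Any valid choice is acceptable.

Let ε > 0 be given. We seek δ > 0 such that 0 < |y + 3| < δ implies |5/y + 5/3| < ε.
|5/y + 5/3| = 5·|-3 − y|/(3·|y|) = 5|y + 3|/(3|y|).
Require δ ≤ 3/2 so that |y| > 3 − 3/2 = 3/2, hence 3|y| > 9/2.
Then |5/y + 5/3| < 5|y + 3|/(9/2), which is < ε when |y + 3| < (9/10)ε.
Take δ = min(3/2, (9/10)ε). Then 0 < |y + 3| < δ gives both |y + 3| < 3/2 and |y + 3| < (9/10)ε, so |5/y + 5/3| < ε.

δ = min(3/2, (9/10)ε)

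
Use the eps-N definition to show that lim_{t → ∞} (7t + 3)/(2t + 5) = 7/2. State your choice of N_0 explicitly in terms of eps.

N_0 = (29/4)/eps

Let eps > 0 be given. We seek N_0 > 0 such that t > N_0 implies |(7t + 3)/(2t + 5) − (7/2)| < eps.
(7t + 3)/(2t + 5) − (7/2) = (2(7t + 3) − 7(2t + 5)) / (2(2t + 5)) = -29/(2(2t + 5)).
For t > 0 we have 2t + 5 > 2t, so |(7t + 3)/(2t + 5) − (7/2)| = 29/(2(2t + 5)) < 29/(2·2t) = (29/4)/t.
Thus |(7t + 3)/(2t + 5) − (7/2)| < eps whenever t > (29/4)/eps.
Take N_0 = (29/4)/eps. If t > N_0 then |(7t + 3)/(2t + 5) − (7/2)| < (29/4)/t < eps.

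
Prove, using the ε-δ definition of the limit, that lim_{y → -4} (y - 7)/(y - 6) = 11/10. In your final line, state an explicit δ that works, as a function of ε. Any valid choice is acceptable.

δ = min(5, 50ε)

Let ε > 0 be given. We want δ > 0 with 0 < |y + 4| < δ ⇒ |(y - 7)/(y - 6) − (11/10)| < ε.
Combining over a common denominator, (y - 7)/(y - 6) − (11/10) = [(y - 7)·(-10) − (-11)·(y - 6)] / [(-10)·(y - 6)] = 1(y + 4) / ((-10)(y - 6)).
So |(y - 7)/(y - 6) − (11/10)| = |y + 4| / (10·|y − 6|).
Restrict δ ≤ 5. Then |y + 4| < 5 gives |y − 6| = |(y + 4) + (-10)| ≥ 10 − 5 = 5.
Hence |(y - 7)/(y - 6) − (11/10)| < |y + 4|/(10·5) = (1/50)|y + 4|, which is < ε once |y + 4| < 50ε.
Take δ = min(5, 50ε). Then 0 < |y + 4| < δ forces both bounds, so |(y - 7)/(y - 6) − (11/10)| < ε.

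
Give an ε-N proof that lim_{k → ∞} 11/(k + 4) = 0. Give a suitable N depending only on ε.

N = 11/ε

Suppose ε > 0. For k ≥ 1, |11/(k + 4) − 0| = 11/(k + 4) ≤ 11/k.
We need 11/k < ε, i.e. k > 11/ε.
Take N = 11/ε. If k > N then |11/(k + 4)| ≤ 11/k < ε.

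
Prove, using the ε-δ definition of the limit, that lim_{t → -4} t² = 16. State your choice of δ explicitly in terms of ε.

δ = min(2, ε/10)

Let ε > 0. We seek δ > 0 with 0 < |t + 4| < δ ⇒ |t² − 16| < ε.
Factor: t² − 16 = (t + 4)(t - 4), so |t² − 16| = |t + 4|·|t - 4|.
Impose δ ≤ 2 so that |t| < 6; then |t - 4| ≤ 10.
Hence |t² − 16| ≤ 10|t + 4|, which is < ε once |t + 4| < ε/10.
Take δ = min(2, ε/10). If 0 < |t + 4| < δ then both bounds hold and |t² − 16| ≤ 10|t + 4| < 10·(ε/10) = ε.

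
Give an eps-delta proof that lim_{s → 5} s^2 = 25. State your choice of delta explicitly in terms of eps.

delta = min(2, eps/12)

Let eps > 0 be given. We seek delta > 0 with 0 < |s − 5| < delta ⇒ |s^2 − 25| < eps.
Factor: s^2 − 25 = (s − 5)(s + 5), so |s^2 − 25| = |s − 5|·|s + 5|.
Restrict delta ≤ 2. Then |s − 5| < 2 gives |s| < 7, so by the triangle inequality |s + 5| ≤ 7 + 5 = 12.
Hence |s^2 − 25| ≤ 12|s − 5|, which is < eps once |s − 5| < eps/12.
Take delta = min(2, eps/12). If 0 < |s − 5| < delta then both bounds hold and |s^2 − 25| ≤ 12|s − 5| < 12·(eps/12) = eps.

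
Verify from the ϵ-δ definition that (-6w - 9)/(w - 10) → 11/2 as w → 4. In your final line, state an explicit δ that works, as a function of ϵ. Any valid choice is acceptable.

δ = min(3, (6/23)ϵ)

Let ϵ > 0 be given. We want δ > 0 with 0 < |w − 4| < δ ⇒ |(-6w - 9)/(w - 10) − (11/2)| < ϵ.
Combining over a common denominator, (-6w - 9)/(w - 10) − (11/2) = [(-6w - 9)·(-6) − (-33)·(w - 10)] / [(-6)·(w - 10)] = 69(w − 4) / ((-6)(w - 10)).
So |(-6w - 9)/(w - 10) − (11/2)| = 69|w − 4| / (6·|w − 10|).
Require δ ≤ 3, so |w − 10| ≥ |-6| − |w − 4| > 6 − 3 = 3.
Hence |(-6w - 9)/(w - 10) − (11/2)| < 69|w − 4|/(6·3) = (23/6)|w − 4|, which is < ϵ once |w − 4| < (6/23)ϵ.
Take δ = min(3, (6/23)ϵ). Then 0 < |w − 4| < δ forces both bounds, so |(-6w - 9)/(w - 10) − (11/2)| < ϵ.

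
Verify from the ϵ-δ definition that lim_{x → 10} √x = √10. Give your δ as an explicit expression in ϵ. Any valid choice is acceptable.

δ = min(10, √10·ϵ)

Let ϵ > 0 be given. We want δ > 0 such that 0 < |x − 10| < δ implies |√x − √10| < ϵ.
Multiplying by the conjugate, |√x − √10| = |x − 10|/(√x + √10).
Restrict δ ≤ 10 so that |x − 10| < 10 forces x > 0, and then √x + √10 > √10.
Hence |√x − √10| < |x − 10|/√10, which is < ϵ once |x − 10| < √10·ϵ.
Take δ = min(10, √10·ϵ). If 0 < |x − 10| < δ then x > 0 and |√x − √10| < |x − 10|/√10 < ϵ.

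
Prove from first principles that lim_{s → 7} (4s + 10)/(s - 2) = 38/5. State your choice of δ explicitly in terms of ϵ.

Suppose ϵ > 0. We want δ > 0 with 0 < |s − 7| < δ ⇒ |(4s + 10)/(s - 2) − (38/5)| < ϵ.
Combining over a common denominator, (4s + 10)/(s - 2) − (38/5) = [(4s + 10)·5 − 38·(s - 2)] / [5·(s - 2)] = -18(s − 7) / (5(s - 2)).
So |(4s + 10)/(s - 2) − (38/5)| = 18|s − 7| / (5·|s − 2|).
Restrict δ ≤ 5/2. Then |s − 7| < 5/2 gives |s − 2| = |(s − 7) + 5| ≥ 5 − 5/2 = 5/2.
Hence |(4s + 10)/(s - 2) − (38/5)| < 18|s − 7|/(5·(5/2)) = (36/25)|s − 7|, which is < ϵ once |s − 7| < (25/36)ϵ.
Take δ = min(5/2, (25/36)ϵ). Then 0 < |s − 7| < δ forces both bounds, so |(4s + 10)/(s - 2) − (38/5)| < ϵ.

δ = min(5/2, (25/36)ϵ)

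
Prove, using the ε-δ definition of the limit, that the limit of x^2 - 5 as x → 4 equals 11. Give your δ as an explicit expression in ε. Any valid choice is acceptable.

δ = min(1, ε/9)

Let ε > 0. We want δ > 0 such that 0 < |x − 4| < δ implies |(x^2 - 5) − 11| < ε.
(x^2 - 5) − 11 = x^2 - 16 = (x − 4)(x + 4).
So |(x^2 - 5) − 11| = |x − 4|·|x + 4|.
Assume first that |x − 4| < 1, so |x| < 5. Then |x + 4| ≤ 5 + 4 = 9.
Hence |(x^2 - 5) − 11| ≤ 9|x − 4| < ε provided |x − 4| < ε/9.
Take δ = min(1, ε/9). Then 0 < |x − 4| < δ gives both |x − 4| < 1 and |x − 4| < ε/9, so |(x^2 - 5) − 11| < ε.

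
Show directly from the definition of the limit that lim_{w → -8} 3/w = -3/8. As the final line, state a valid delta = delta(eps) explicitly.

Let eps > 0. We seek delta > 0 such that 0 < |w + 8| < delta implies |3/w + 3/8| < eps.
|3/w + 3/8| = 3·|-8 − w|/(8·|w|) = 3|w + 8|/(8|w|).
Require delta ≤ 4 so that |w| > 8 − 4 = 4, hence 8|w| > 32.
Then |3/w + 3/8| < 3|w + 8|/32, which is < eps when |w + 8| < (32/3)eps.
Take delta = min(4, (32/3)eps). Then 0 < |w + 8| < delta gives both |w + 8| < 4 and |w + 8| < (32/3)eps, so |3/w + 3/8| < eps.

delta = min(4, (32/3)eps)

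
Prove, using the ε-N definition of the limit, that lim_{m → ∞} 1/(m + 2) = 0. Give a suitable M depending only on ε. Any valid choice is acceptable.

M = 1/ε

Fix ε > 0. For m ≥ 1, |1/(m + 2) − 0| = 1/(m + 2) ≤ 1/m.
We need 1/m < ε, i.e. m > 1/ε.
Take M = 1/ε. If m > M then |1/(m + 2)| ≤ 1/m < ε.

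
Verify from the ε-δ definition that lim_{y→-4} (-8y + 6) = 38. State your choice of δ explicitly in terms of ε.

δ = ε/8

Let ε > 0 be given. We need δ > 0 so that 0 < |y + 4| < δ implies |(-8y + 6) − 38| < ε.
Since (-8y + 6) − 38 = -8(y + 4), we have |(-8y + 6) − 38| = 8|y + 4|.
So 8|y + 4| < ε exactly when |y + 4| < ε/8.
Choosing δ = ε/8 gives |(-8y + 6) − 38| = 8|y + 4| < ε whenever |y + 4| < δ.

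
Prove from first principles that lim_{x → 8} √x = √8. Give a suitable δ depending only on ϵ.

Let ϵ > 0 be given. We want δ > 0 such that 0 < |x − 8| < δ implies |√x − √8| < ϵ.
Rationalise: √x − √8 = (x − 8)/(√x + √8), so |√x − √8| = |x − 8|/(√x + √8).
Restrict δ ≤ 8 so that |x − 8| < 8 forces x > 0, and then √x + √8 > √8.
Hence |√x − √8| < |x − 8|/√8, which is < ϵ once |x − 8| < √8·ϵ.
Take δ = min(8, √8·ϵ). If 0 < |x − 8| < δ then x > 0 and |√x − √8| < |x − 8|/√8 < ϵ.

δ = min(8, √8·ϵ)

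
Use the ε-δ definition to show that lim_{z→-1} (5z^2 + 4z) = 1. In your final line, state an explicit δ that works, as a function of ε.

Suppose ε > 0. We want δ > 0 such that 0 < |z + 1| < δ implies |(5z^2 + 4z) − 1| < ε.
(5z^2 + 4z) − 1 = 5z^2 + 4z - 1 = (z + 1)(5z - 1).
So |(5z^2 + 4z) − 1| = |z + 1|·|5z - 1|.
Require δ ≤ 2. Then |z + 1| < 2 gives |z| < 3, and by the triangle inequality |5z - 1| ≤ 5·3 + 1 = 16.
Hence |(5z^2 + 4z) − 1| ≤ 16|z + 1| < ε provided |z + 1| < ε/16.
Take δ = min(2, ε/16). Then 0 < |z + 1| < δ gives both |z + 1| < 2 and |z + 1| < ε/16, so |(5z^2 + 4z) − 1| < ε.

δ = min(2, ε/16)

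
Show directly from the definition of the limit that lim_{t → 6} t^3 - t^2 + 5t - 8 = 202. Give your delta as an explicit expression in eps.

delta = min(1, eps/119)

Fix eps > 0. We want delta > 0 such that 0 < |t − 6| < delta implies |(t^3 - t^2 + 5t - 8) − 202| < eps.
(t^3 - t^2 + 5t - 8) − 202 = t^3 - t^2 + 5t - 210 = (t − 6)(t^2 + 5t + 35).
So |(t^3 - t^2 + 5t - 8) − 202| = |t − 6|·|t^2 + 5t + 35|.
Require delta ≤ 1. Then |t − 6| < 1 gives |t| < 7, and by the triangle inequality |t^2 + 5t + 35| ≤ 7^2 + 5·7 + 35 = 119.
Hence |(t^3 - t^2 + 5t - 8) − 202| ≤ 119|t − 6| < eps provided |t − 6| < eps/119.
Take delta = min(1, eps/119). Then 0 < |t − 6| < delta gives both |t − 6| < 1 and |t − 6| < eps/119, so |(t^3 - t^2 + 5t - 8) − 202| < eps.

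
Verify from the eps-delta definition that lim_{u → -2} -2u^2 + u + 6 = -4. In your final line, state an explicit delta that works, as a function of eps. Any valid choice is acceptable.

delta = min(1, eps/11)

Suppose eps > 0. We want delta > 0 such that 0 < |u + 2| < delta implies |(-2u^2 + u + 6) + 4| < eps.
(-2u^2 + u + 6) + 4 = -2u^2 + u + 10 = (u + 2)(-2u + 5).
So |(-2u^2 + u + 6) + 4| = |u + 2|·|-2u + 5|.
Require delta ≤ 1. Then |u + 2| < 1 gives |u| < 3, and by the triangle inequality |-2u + 5| ≤ 2·3 + 5 = 11.
Hence |(-2u^2 + u + 6) + 4| ≤ 11|u + 2| < eps provided |u + 2| < eps/11.
Take delta = min(1, eps/11). Then 0 < |u + 2| < delta gives both |u + 2| < 1 and |u + 2| < eps/11, so |(-2u^2 + u + 6) + 4| < eps.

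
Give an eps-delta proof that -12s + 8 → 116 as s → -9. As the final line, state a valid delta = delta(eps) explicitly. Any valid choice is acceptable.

Suppose eps > 0. We need delta > 0 so that 0 < |s + 9| < delta implies |(-12s + 8) − 116| < eps.
|(-12s + 8) − 116| = |-12s - 108| = 12|s + 9|.
Thus it suffices that |s + 9| < eps/12.
Take delta = eps/12. If 0 < |s + 9| < delta then |(-12s + 8) − 116| = 12|s + 9| < 12·(eps/12) = eps.

delta = eps/12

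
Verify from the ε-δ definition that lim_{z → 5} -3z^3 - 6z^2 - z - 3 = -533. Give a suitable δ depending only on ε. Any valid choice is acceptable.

δ = min(2, ε/400)

Fix ε > 0. We want δ > 0 such that 0 < |z − 5| < δ implies |(-3z^3 - 6z^2 - z - 3) + 533| < ε.
(-3z^3 - 6z^2 - z - 3) + 533 = -3z^3 - 6z^2 - z + 530 = (z − 5)(-3z^2 - 21z - 106).
So |(-3z^3 - 6z^2 - z - 3) + 533| = |z − 5|·|-3z^2 - 21z - 106|.
Require δ ≤ 2. Then |z − 5| < 2 gives |z| < 7, and by the triangle inequality |-3z^2 - 21z - 106| ≤ 3·7^2 + 21·7 + 106 = 400.
Hence |(-3z^3 - 6z^2 - z - 3) + 533| ≤ 400|z − 5| < ε provided |z − 5| < ε/400.
Take δ = min(2, ε/400). Then 0 < |z − 5| < δ gives both |z − 5| < 2 and |z − 5| < ε/400, so |(-3z^3 - 6z^2 - z - 3) + 533| < ε.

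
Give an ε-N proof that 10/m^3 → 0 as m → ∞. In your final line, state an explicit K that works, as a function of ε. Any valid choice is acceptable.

K = (10/ε)^{1/3}

Let ε > 0. For m ≥ 1, |10/m^3 − 0| = 10/m^3.
10/m^3 < ε ⇔ m^3 > 10/ε ⇔ m > (10/ε)^{1/3}.
Take K = (10/ε)^{1/3}. Then m > K implies 10/m^3 < ε.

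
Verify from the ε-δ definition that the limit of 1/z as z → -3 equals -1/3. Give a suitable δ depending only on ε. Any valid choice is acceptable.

Suppose ε > 0. We seek δ > 0 such that 0 < |z + 3| < δ implies |1/z + 1/3| < ε.
|1/z + 1/3| = |-3 − z|/(3·|z|) = |z + 3|/(3|z|).
Restrict δ ≤ 3/2. Then |z + 3| < 3/2 gives |z| > 3/2, so 3|z| > 9/2.
Then |1/z + 1/3| < |z + 3|/(9/2), which is < ε when |z + 3| < (9/2)ε.
Take δ = min(3/2, (9/2)ε). Then 0 < |z + 3| < δ gives both |z + 3| < 3/2 and |z + 3| < (9/2)ε, so |1/z + 1/3| < ε.

δ = min(3/2, (9/2)ε)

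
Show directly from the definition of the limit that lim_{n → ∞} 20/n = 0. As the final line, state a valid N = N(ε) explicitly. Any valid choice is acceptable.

Suppose ε > 0. For n ≥ 1, |20/n − 0| = 20/(n) ≤ 20/n.
We need 20/n < ε, i.e. n > 20/ε.
Take N = 20/ε. If n > N then |20/n| ≤ 20/n < ε.

N = 20/ε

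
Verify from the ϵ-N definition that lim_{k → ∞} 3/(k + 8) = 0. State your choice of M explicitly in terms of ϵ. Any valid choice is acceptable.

M = 3/ϵ

Fix ϵ > 0. For k ≥ 1, |3/(k + 8) − 0| = 3/(k + 8) ≤ 3/k.
We need 3/k < ϵ, i.e. k > 3/ϵ.
Take M = 3/ϵ. If k > M then |3/(k + 8)| ≤ 3/k < ϵ.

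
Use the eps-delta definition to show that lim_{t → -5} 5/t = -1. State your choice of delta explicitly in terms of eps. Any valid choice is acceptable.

Fix eps > 0. We seek delta > 0 such that 0 < |t + 5| < delta implies |5/t + 1| < eps.
|5/t + 1| = 5·|-5 − t|/(5·|t|) = 5|t + 5|/(5|t|).
Require delta ≤ 5/2 so that |t| > 5 − 5/2 = 5/2, hence 5|t| > 25/2.
Then |5/t + 1| < 5|t + 5|/(25/2), which is < eps when |t + 5| < (5/2)eps.
Take delta = min(5/2, (5/2)eps). Then 0 < |t + 5| < delta gives both |t + 5| < 5/2 and |t + 5| < (5/2)eps, so |5/t + 1| < eps.

delta = min(5/2, (5/2)eps)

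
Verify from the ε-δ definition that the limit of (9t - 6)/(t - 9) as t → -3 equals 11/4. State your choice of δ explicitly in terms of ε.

δ = min(6, (24/25)ε)

Let ε > 0 be given. We want δ > 0 with 0 < |t + 3| < δ ⇒ |(9t - 6)/(t - 9) − (11/4)| < ε.
Combining over a common denominator, (9t - 6)/(t - 9) − (11/4) = [(9t - 6)·(-12) − (-33)·(t - 9)] / [(-12)·(t - 9)] = -75(t + 3) / ((-12)(t - 9)).
So |(9t - 6)/(t - 9) − (11/4)| = 75|t + 3| / (12·|t − 9|).
Restrict δ ≤ 6. Then |t + 3| < 6 gives |t − 9| = |(t + 3) + (-12)| ≥ 12 − 6 = 6.
Hence |(9t - 6)/(t - 9) − (11/4)| < 75|t + 3|/(12·6) = (25/24)|t + 3|, which is < ε once |t + 3| < (24/25)ε.
Take δ = min(6, (24/25)ε). Then 0 < |t + 3| < δ forces both bounds, so |(9t - 6)/(t - 9) − (11/4)| < ε.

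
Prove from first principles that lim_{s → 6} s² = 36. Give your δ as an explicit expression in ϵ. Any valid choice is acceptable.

δ = min(2, ϵ/14)

Suppose ϵ > 0. We seek δ > 0 with 0 < |s − 6| < δ ⇒ |s² − 36| < ϵ.
Factor: s² − 36 = (s − 6)(s + 6), so |s² − 36| = |s − 6|·|s + 6|.
Restrict δ ≤ 2. Then |s − 6| < 2 gives |s| < 8, so by the triangle inequality |s + 6| ≤ 8 + 6 = 14.
Hence |s² − 36| ≤ 14|s − 6|, which is < ϵ once |s − 6| < ϵ/14.
Take δ = min(2, ϵ/14). If 0 < |s − 6| < δ then both bounds hold and |s² − 36| ≤ 14|s − 6| < 14·(ϵ/14) = ϵ.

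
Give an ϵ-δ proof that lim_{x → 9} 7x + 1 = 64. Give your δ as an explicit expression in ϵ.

δ = ϵ/7

Let ϵ > 0 be given. We need δ > 0 so that 0 < |x − 9| < δ implies |(7x + 1) − 64| < ϵ.
Since (7x + 1) − 64 = 7(x − 9), we have |(7x + 1) − 64| = 7|x − 9|.
Thus it suffices that |x − 9| < ϵ/7.
Choosing δ = ϵ/7 gives |(7x + 1) − 64| = 7|x − 9| < ϵ whenever |x − 9| < δ.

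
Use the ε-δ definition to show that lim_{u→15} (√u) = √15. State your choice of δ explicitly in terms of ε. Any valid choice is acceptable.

δ = min(15, √15·ε)

Let ε > 0 be given. We want δ > 0 such that 0 < |u − 15| < δ implies |√u − √15| < ε.
Rationalise: √u − √15 = (u − 15)/(√u + √15), so |√u − √15| = |u − 15|/(√u + √15).
Restrict δ ≤ 15 so that |u − 15| < 15 forces u > 0, and then √u + √15 > √15.
Hence |√u − √15| < |u − 15|/√15, which is < ε once |u − 15| < √15·ε.
Take δ = min(15, √15·ε). If 0 < |u − 15| < δ then u > 0 and |√u − √15| < |u − 15|/√15 < ε.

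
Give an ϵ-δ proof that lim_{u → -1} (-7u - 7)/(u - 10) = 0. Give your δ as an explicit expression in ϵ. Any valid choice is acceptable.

Let ϵ > 0 be given. We want δ > 0 with 0 < |u + 1| < δ ⇒ |(-7u - 7)/(u - 10) − 0| < ϵ.
Combining over a common denominator, (-7u - 7)/(u - 10) − 0 = [(-7u - 7)·(-11) − 0·(u - 10)] / [(-11)·(u - 10)] = 77(u + 1) / ((-11)(u - 10)).
So |(-7u - 7)/(u - 10) − 0| = 77|u + 1| / (11·|u − 10|).
Require δ ≤ 11/2, so |u − 10| ≥ |-11| − |u + 1| > 11 − 11/2 = 11/2.
Hence |(-7u - 7)/(u - 10) − 0| < 77|u + 1|/(11·(11/2)) = (14/11)|u + 1|, which is < ϵ once |u + 1| < (11/14)ϵ.
Take δ = min(11/2, (11/14)ϵ). Then 0 < |u + 1| < δ forces both bounds, so |(-7u - 7)/(u - 10) − 0| < ϵ.

δ = min(11/2, (11/14)ϵ)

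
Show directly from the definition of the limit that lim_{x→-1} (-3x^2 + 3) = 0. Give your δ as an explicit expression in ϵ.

Let ϵ > 0 be given. We want δ > 0 such that 0 < |x + 1| < δ implies |(-3x^2 + 3)| < ϵ.
(-3x^2 + 3) = -3x^2 + 3 = (x + 1)(-3x + 3).
So |(-3x^2 + 3)| = |x + 1|·|-3x + 3|.
Assume first that |x + 1| < 1, so |x| < 2. Then |-3x + 3| ≤ 3·2 + 3 = 9.
Hence |(-3x^2 + 3)| ≤ 9|x + 1| < ϵ provided |x + 1| < ϵ/9.
Choosing δ = min(1, ϵ/9) ensures both conditions, hence |(-3x^2 + 3)| < ϵ.

δ = min(1, ϵ/9)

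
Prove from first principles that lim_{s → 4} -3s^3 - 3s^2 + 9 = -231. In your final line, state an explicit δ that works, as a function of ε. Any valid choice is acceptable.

Let ε > 0 be given. We want δ > 0 such that 0 < |s − 4| < δ implies |(-3s^3 - 3s^2 + 9) + 231| < ε.
(-3s^3 - 3s^2 + 9) + 231 = -3s^3 - 3s^2 + 240 = (s − 4)(-3s^2 - 15s - 60).
So |(-3s^3 - 3s^2 + 9) + 231| = |s − 4|·|-3s^2 - 15s - 60|.
Require δ ≤ 1. Then |s − 4| < 1 gives |s| < 5, and by the triangle inequality |-3s^2 - 15s - 60| ≤ 3·5^2 + 15·5 + 60 = 210.
Hence |(-3s^3 - 3s^2 + 9) + 231| ≤ 210|s − 4| < ε provided |s − 4| < ε/210.
Take δ = min(1, ε/210). Then 0 < |s − 4| < δ gives both |s − 4| < 1 and |s − 4| < ε/210, so |(-3s^3 - 3s^2 + 9) + 231| < ε.

δ = min(1, ε/210)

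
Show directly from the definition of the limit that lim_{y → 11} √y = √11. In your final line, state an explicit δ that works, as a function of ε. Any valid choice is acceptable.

Fix ε > 0. We want δ > 0 such that 0 < |y − 11| < δ implies |√y − √11| < ε.
Multiplying by the conjugate, |√y − √11| = |y − 11|/(√y + √11).
Restrict δ ≤ 11 so that |y − 11| < 11 forces y > 0, and then √y + √11 > √11.
Hence |√y − √11| < |y − 11|/√11, which is < ε once |y − 11| < √11·ε.
Take δ = min(11, √11·ε). If 0 < |y − 11| < δ then y > 0 and |√y − √11| < |y − 11|/√11 < ε.

δ = min(11, √11·ε)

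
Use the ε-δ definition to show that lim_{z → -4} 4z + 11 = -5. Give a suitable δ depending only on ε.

Let ε > 0 be given. We need δ > 0 so that 0 < |z + 4| < δ implies |(4z + 11) + 5| < ε.
|(4z + 11) + 5| = |4z + 16| = 4|z + 4|.
Thus it suffices that |z + 4| < ε/4.
Take δ = ε/4. If 0 < |z + 4| < δ then |(4z + 11) + 5| = 4|z + 4| < 4·(ε/4) = ε.

δ = ε/4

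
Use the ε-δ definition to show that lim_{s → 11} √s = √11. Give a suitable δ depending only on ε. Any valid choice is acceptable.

Let ε > 0. We want δ > 0 such that 0 < |s − 11| < δ implies |√s − √11| < ε.
Multiplying by the conjugate, |√s − √11| = |s − 11|/(√s + √11).
Restrict δ ≤ 11 so that |s − 11| < 11 forces s > 0, and then √s + √11 > √11.
Hence |√s − √11| < |s − 11|/√11, which is < ε once |s − 11| < √11·ε.
Take δ = min(11, √11·ε). If 0 < |s − 11| < δ then s > 0 and |√s − √11| < |s − 11|/√11 < ε.

δ = min(11, √11·ε)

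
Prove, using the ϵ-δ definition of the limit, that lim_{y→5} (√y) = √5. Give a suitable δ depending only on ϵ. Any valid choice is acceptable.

δ = min(5, √5·ϵ)

Fix ϵ > 0. We want δ > 0 such that 0 < |y − 5| < δ implies |√y − √5| < ϵ.
Multiplying by the conjugate, |√y − √5| = |y − 5|/(√y + √5).
Restrict δ ≤ 5 so that |y − 5| < 5 forces y > 0, and then √y + √5 > √5.
Hence |√y − √5| < |y − 5|/√5, which is < ϵ once |y − 5| < √5·ϵ.
Take δ = min(5, √5·ϵ). If 0 < |y − 5| < δ then y > 0 and |√y − √5| < |y − 5|/√5 < ϵ.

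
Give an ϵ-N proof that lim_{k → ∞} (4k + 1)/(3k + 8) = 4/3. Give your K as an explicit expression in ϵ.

Let ϵ > 0. For k ≥ 1, |(4k + 1)/(3k + 8) − (4/3)| = |-29|/(3(3k + 8)) = 29/(3(3k + 8)).
Since 3k + 8 ≥ 3k for k ≥ 1, this is ≤ 29/(3·3k) = (29/9)/k.
So |(4k + 1)/(3k + 8) − (4/3)| < ϵ whenever k > (29/9)/ϵ.
Take K = (29/9)/ϵ. If k > K then |(4k + 1)/(3k + 8) − (4/3)| ≤ (29/9)/k < ϵ.

K = (29/9)/ϵ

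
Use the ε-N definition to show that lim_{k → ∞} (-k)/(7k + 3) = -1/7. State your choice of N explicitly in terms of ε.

Fix ε > 0. For k ≥ 1, |(-k)/(7k + 3) + 1/7| = |3|/(7(7k + 3)) = 3/(7(7k + 3)).
Since 7k + 3 ≥ 7k for k ≥ 1, this is ≤ 3/(7·7k) = (3/49)/k.
So |(-k)/(7k + 3) + 1/7| < ε whenever k > (3/49)/ε.
Take N = (3/49)/ε. If k > N then |(-k)/(7k + 3) + 1/7| ≤ (3/49)/k < ε.

N = (3/49)/ε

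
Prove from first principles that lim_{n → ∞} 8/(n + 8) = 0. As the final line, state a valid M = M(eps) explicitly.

Let eps > 0. For n ≥ 1, |8/(n + 8) − 0| = 8/(n + 8) ≤ 8/n.
We need 8/n < eps, i.e. n > 8/eps.
Take M = 8/eps. If n > M then |8/(n + 8)| ≤ 8/n < eps.

M = 8/eps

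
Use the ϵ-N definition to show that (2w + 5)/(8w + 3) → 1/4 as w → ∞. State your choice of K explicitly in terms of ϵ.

Let ϵ > 0. We seek K > 0 such that w > K implies |(2w + 5)/(8w + 3) − (1/4)| < ϵ.
(2w + 5)/(8w + 3) − (1/4) = (8(2w + 5) − 2(8w + 3)) / (8(8w + 3)) = 34/(8(8w + 3)).
For w > 0 we have 8w + 3 > 8w, so |(2w + 5)/(8w + 3) − (1/4)| = 34/(8(8w + 3)) < 34/(8·8w) = (17/32)/w.
Thus |(2w + 5)/(8w + 3) − (1/4)| < ϵ whenever w > (17/32)/ϵ.
Take K = (17/32)/ϵ. If w > K then |(2w + 5)/(8w + 3) − (1/4)| < (17/32)/w < ϵ.

K = (17/32)/ϵ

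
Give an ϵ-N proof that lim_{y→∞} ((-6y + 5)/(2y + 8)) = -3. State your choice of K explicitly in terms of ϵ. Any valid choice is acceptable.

Suppose ϵ > 0. We seek K > 0 such that y > K implies |(-6y + 5)/(2y + 8) + 3| < ϵ.
(-6y + 5)/(2y + 8) + 3 = (2(-6y + 5) − (-6)(2y + 8)) / (2(2y + 8)) = 58/(2(2y + 8)).
For y > 0 we have 2y + 8 > 2y, so |(-6y + 5)/(2y + 8) + 3| = 58/(2(2y + 8)) < 58/(2·2y) = (29/2)/y.
Thus |(-6y + 5)/(2y + 8) + 3| < ϵ whenever y > (29/2)/ϵ.
Take K = (29/2)/ϵ. If y > K then |(-6y + 5)/(2y + 8) + 3| < (29/2)/y < ϵ.

K = (29/2)/ϵ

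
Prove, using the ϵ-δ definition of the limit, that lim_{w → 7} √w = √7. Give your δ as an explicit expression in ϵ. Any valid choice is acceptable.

δ = min(7, √7·ϵ)

Fix ϵ > 0. We want δ > 0 such that 0 < |w − 7| < δ implies |√w − √7| < ϵ.
Multiplying by the conjugate, |√w − √7| = |w − 7|/(√w + √7).
Restrict δ ≤ 7 so that |w − 7| < 7 forces w > 0, and then √w + √7 > √7.
Hence |√w − √7| < |w − 7|/√7, which is < ϵ once |w − 7| < √7·ϵ.
Take δ = min(7, √7·ϵ). If 0 < |w − 7| < δ then w > 0 and |√w − √7| < |w − 7|/√7 < ϵ.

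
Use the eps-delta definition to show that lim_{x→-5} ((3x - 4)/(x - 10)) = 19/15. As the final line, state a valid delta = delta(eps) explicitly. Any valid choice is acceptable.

delta = min(15/2, (225/52)eps)

Fix eps > 0. We want delta > 0 with 0 < |x + 5| < delta ⇒ |(3x - 4)/(x - 10) − (19/15)| < eps.
Combining over a common denominator, (3x - 4)/(x - 10) − (19/15) = [(3x - 4)·(-15) − (-19)·(x - 10)] / [(-15)·(x - 10)] = -26(x + 5) / ((-15)(x - 10)).
So |(3x - 4)/(x - 10) − (19/15)| = 26|x + 5| / (15·|x − 10|).
Require delta ≤ 15/2, so |x − 10| ≥ |-15| − |x + 5| > 15 − 15/2 = 15/2.
Hence |(3x - 4)/(x - 10) − (19/15)| < 26|x + 5|/(15·(15/2)) = (52/225)|x + 5|, which is < eps once |x + 5| < (225/52)eps.
Take delta = min(15/2, (225/52)eps). Then 0 < |x + 5| < delta forces both bounds, so |(3x - 4)/(x - 10) − (19/15)| < eps.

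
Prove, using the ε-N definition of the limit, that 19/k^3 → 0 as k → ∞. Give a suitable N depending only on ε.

Let ε > 0. For k ≥ 1, |19/k^3 − 0| = 19/k^3.
19/k^3 < ε ⇔ k^3 > 19/ε ⇔ k > (19/ε)^{1/3}.
Take N = (19/ε)^{1/3}. Then k > N implies 19/k^3 < ε.

N = (19/ε)^{1/3}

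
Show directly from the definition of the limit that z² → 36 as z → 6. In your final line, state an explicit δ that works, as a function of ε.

δ = min(2, ε/14)

Let ε > 0 be given. We seek δ > 0 with 0 < |z − 6| < δ ⇒ |z² − 36| < ε.
Factor: z² − 36 = (z − 6)(z + 6), so |z² − 36| = |z − 6|·|z + 6|.
Impose δ ≤ 2 so that |z| < 8; then |z + 6| ≤ 14.
Hence |z² − 36| ≤ 14|z − 6|, which is < ε once |z − 6| < ε/14.
Take δ = min(2, ε/14). If 0 < |z − 6| < δ then both bounds hold and |z² − 36| ≤ 14|z − 6| < 14·(ε/14) = ε.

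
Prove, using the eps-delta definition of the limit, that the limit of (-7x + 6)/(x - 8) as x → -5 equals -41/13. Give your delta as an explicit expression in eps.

delta = min(13/2, (169/100)eps)

Fix eps > 0. We want delta > 0 with 0 < |x + 5| < delta ⇒ |(-7x + 6)/(x - 8) + 41/13| < eps.
Combining over a common denominator, (-7x + 6)/(x - 8) + 41/13 = [(-7x + 6)·(-13) − 41·(x - 8)] / [(-13)·(x - 8)] = 50(x + 5) / ((-13)(x - 8)).
So |(-7x + 6)/(x - 8) + 41/13| = 50|x + 5| / (13·|x − 8|).
Restrict delta ≤ 13/2. Then |x + 5| < 13/2 gives |x − 8| = |(x + 5) + (-13)| ≥ 13 − 13/2 = 13/2.
Hence |(-7x + 6)/(x - 8) + 41/13| < 50|x + 5|/(13·(13/2)) = (100/169)|x + 5|, which is < eps once |x + 5| < (169/100)eps.
Take delta = min(13/2, (169/100)eps). Then 0 < |x + 5| < delta forces both bounds, so |(-7x + 6)/(x - 8) + 41/13| < eps.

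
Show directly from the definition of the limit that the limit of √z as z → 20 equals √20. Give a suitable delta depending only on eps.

delta = min(20, √20·eps)

Fix eps > 0. We want delta > 0 such that 0 < |z − 20| < delta implies |√z − √20| < eps.
Rationalise: √z − √20 = (z − 20)/(√z + √20), so |√z − √20| = |z − 20|/(√z + √20).
Restrict delta ≤ 20 so that |z − 20| < 20 forces z > 0, and then √z + √20 > √20.
Hence |√z − √20| < |z − 20|/√20, which is < eps once |z − 20| < √20·eps.
Take delta = min(20, √20·eps). If 0 < |z − 20| < delta then z > 0 and |√z − √20| < |z − 20|/√20 < eps.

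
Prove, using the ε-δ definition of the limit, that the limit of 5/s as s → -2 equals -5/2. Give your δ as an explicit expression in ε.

δ = min(1, (2/5)ε)

Fix ε > 0. We seek δ > 0 such that 0 < |s + 2| < δ implies |5/s + 5/2| < ε.
|5/s + 5/2| = 5·|-2 − s|/(2·|s|) = 5|s + 2|/(2|s|).
Require δ ≤ 1 so that |s| > 2 − 1 = 1, hence 2|s| > 2.
Then |5/s + 5/2| < 5|s + 2|/2, which is < ε when |s + 2| < (2/5)ε.
Take δ = min(1, (2/5)ε). Then 0 < |s + 2| < δ gives both |s + 2| < 1 and |s + 2| < (2/5)ε, so |5/s + 5/2| < ε.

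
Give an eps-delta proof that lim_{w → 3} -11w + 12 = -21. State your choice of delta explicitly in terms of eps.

delta = eps/11

Let eps > 0. We need delta > 0 so that 0 < |w − 3| < delta implies |(-11w + 12) + 21| < eps.
Since (-11w + 12) + 21 = -11(w − 3), we have |(-11w + 12) + 21| = 11|w − 3|.
So 11|w − 3| < eps exactly when |w − 3| < eps/11.
Take delta = eps/11. If 0 < |w − 3| < delta then |(-11w + 12) + 21| = 11|w − 3| < 11·(eps/11) = eps.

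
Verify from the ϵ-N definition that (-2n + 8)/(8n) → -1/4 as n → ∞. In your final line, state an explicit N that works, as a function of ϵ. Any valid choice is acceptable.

N = 1/ϵ

Let ϵ > 0. For n ≥ 1, |(-2n + 8)/(8n) + 1/4| = |64|/(8(8n)) = 64/(8(8n)).
Since 8n ≥ 8n for n ≥ 1, this is ≤ 64/(8·8n) = 1/n.
So |(-2n + 8)/(8n) + 1/4| < ϵ whenever n > 1/ϵ.
Take N = 1/ϵ. If n > N then |(-2n + 8)/(8n) + 1/4| ≤ 1/n < ϵ.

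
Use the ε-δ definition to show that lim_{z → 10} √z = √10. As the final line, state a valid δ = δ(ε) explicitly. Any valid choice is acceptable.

Suppose ε > 0. We want δ > 0 such that 0 < |z − 10| < δ implies |√z − √10| < ε.
Rationalise: √z − √10 = (z − 10)/(√z + √10), so |√z − √10| = |z − 10|/(√z + √10).
Restrict δ ≤ 10 so that |z − 10| < 10 forces z > 0, and then √z + √10 > √10.
Hence |√z − √10| < |z − 10|/√10, which is < ε once |z − 10| < √10·ε.
Take δ = min(10, √10·ε). If 0 < |z − 10| < δ then z > 0 and |√z − √10| < |z − 10|/√10 < ε.

δ = min(10, √10·ε)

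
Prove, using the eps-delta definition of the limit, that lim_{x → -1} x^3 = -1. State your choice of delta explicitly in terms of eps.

Let eps > 0 be given. We seek delta > 0 with 0 < |x + 1| < delta ⇒ |x^3 + 1| < eps.
Factor: x^3 + 1 = (x + 1)(x^2 - x + 1), so |x^3 + 1| = |x + 1|·|x^2 - x + 1|.
Restrict delta ≤ 1. Then |x + 1| < 1 gives |x| < 2, so by the triangle inequality |x^2 - x + 1| ≤ 2^2 + 2 + 1 = 7.
Hence |x^3 + 1| ≤ 7|x + 1|, which is < eps once |x + 1| < eps/7.
Take delta = min(1, eps/7). If 0 < |x + 1| < delta then both bounds hold and |x^3 + 1| ≤ 7|x + 1| < 7·(eps/7) = eps.

delta = min(1, eps/7)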